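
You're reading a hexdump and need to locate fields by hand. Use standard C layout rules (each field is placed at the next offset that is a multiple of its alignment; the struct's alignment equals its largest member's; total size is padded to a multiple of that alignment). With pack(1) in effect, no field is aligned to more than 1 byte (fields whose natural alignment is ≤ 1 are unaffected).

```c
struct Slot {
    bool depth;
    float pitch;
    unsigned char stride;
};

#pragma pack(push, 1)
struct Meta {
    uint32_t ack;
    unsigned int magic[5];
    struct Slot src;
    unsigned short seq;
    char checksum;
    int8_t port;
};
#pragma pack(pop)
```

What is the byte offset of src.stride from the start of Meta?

32

Slot: depth at 0 (size 1, align 1) → ends 1; pad 3 to align 4 for pitch; pitch at 4 (size 4, align 4) → ends 8; stride at 8 (size 1, align 1) → ends 9; tail pad 3 to reach multiple of 4; total 12 bytes, alignment 4
ack at 0 (size 4, align 1) → ends 4
magic at 4 (size 20, align 1) → ends 24
src at 24 (size 12, align 1) → ends 36
within Slot: stride at 8
24 + 8 = 32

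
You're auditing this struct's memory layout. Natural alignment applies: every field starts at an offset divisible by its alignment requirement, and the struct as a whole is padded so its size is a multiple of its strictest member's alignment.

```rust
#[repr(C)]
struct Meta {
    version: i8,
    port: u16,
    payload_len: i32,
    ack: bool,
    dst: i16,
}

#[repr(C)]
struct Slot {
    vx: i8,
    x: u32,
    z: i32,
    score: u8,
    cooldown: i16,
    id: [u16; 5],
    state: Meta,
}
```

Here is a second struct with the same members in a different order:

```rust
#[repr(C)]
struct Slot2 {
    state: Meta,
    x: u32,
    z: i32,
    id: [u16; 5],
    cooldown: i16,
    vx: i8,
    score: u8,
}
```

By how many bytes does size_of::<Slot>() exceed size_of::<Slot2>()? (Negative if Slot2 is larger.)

Meta: 0..1  version  (1B, 1-aligned); 1..2  -- padding (1B); 2..4  port  (2B, 2-aligned); 4..8  payload_len  (4B, 4-aligned); 8..9  ack  (1B, 1-aligned); 9..10  -- padding (1B); 10..12  dst  (2B, 2-aligned); sizeof = 12, alignof = 4
0..1  vx  (1B, 1-aligned)
1..4  -- padding (3B)
4..8  x  (4B, 4-aligned)
8..12  z  (4B, 4-aligned)
12..13  score  (1B, 1-aligned)
13..14  -- padding (1B)
14..16  cooldown  (2B, 2-aligned)
16..26  id  (10B, 2-aligned)
26..28  -- padding (2B)
28..40  state  (12B, 4-aligned)
sizeof = 40, alignof = 4
— Slot2 —
0..12  state  (12B, 4-aligned)
12..16  x  (4B, 4-aligned)
16..20  z  (4B, 4-aligned)
20..30  id  (10B, 2-aligned)
30..32  cooldown  (2B, 2-aligned)
32..33  vx  (1B, 1-aligned)
33..34  score  (1B, 1-aligned)
34..36  -- tail padding (2B)
sizeof = 36, alignof = 4
40 − 36 = 4

4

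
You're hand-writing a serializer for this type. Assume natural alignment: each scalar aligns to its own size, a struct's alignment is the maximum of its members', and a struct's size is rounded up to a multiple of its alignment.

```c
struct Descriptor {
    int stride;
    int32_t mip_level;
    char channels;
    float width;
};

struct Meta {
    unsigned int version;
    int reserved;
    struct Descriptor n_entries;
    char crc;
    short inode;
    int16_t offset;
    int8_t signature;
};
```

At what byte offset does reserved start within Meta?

Descriptor: stride at 0 (size 4, align 4) → ends 4; mip_level at 4 (size 4, align 4) → ends 8; channels at 8 (size 1, align 1) → ends 9; pad 3 to align 4 for width; width at 12 (size 4, align 4) → ends 16; total 16 bytes, alignment 4
version at 0 (size 4, align 4) → ends 4
reserved at 4 (size 4, align 4) → ends 8

4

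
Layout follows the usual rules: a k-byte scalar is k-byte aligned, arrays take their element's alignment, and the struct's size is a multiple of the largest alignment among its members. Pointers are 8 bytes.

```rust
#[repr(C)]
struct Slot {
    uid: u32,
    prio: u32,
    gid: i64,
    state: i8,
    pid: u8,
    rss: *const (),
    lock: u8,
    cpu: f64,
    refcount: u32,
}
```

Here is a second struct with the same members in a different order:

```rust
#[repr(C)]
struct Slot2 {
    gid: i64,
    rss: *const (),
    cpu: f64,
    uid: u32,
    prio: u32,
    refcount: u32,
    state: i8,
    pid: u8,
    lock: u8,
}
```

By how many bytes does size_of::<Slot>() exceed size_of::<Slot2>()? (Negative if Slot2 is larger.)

0..4  uid  (4B, 4-aligned)
4..8  prio  (4B, 4-aligned)
8..16  gid  (8B, 8-aligned)
16..17  state  (1B, 1-aligned)
17..18  pid  (1B, 1-aligned)
18..24  -- padding (6B)
24..32  rss  (8B, 8-aligned)
32..33  lock  (1B, 1-aligned)
33..40  -- padding (7B)
40..48  cpu  (8B, 8-aligned)
48..52  refcount  (4B, 4-aligned)
52..56  -- tail padding (4B)
sizeof = 56, alignof = 8
— Slot2 —
0..8  gid  (8B, 8-aligned)
8..16  rss  (8B, 8-aligned)
16..24  cpu  (8B, 8-aligned)
24..28  uid  (4B, 4-aligned)
28..32  prio  (4B, 4-aligned)
32..36  refcount  (4B, 4-aligned)
36..37  state  (1B, 1-aligned)
37..38  pid  (1B, 1-aligned)
38..39  lock  (1B, 1-aligned)
39..40  -- tail padding (1B)
sizeof = 40, alignof = 8
56 − 40 = 16

16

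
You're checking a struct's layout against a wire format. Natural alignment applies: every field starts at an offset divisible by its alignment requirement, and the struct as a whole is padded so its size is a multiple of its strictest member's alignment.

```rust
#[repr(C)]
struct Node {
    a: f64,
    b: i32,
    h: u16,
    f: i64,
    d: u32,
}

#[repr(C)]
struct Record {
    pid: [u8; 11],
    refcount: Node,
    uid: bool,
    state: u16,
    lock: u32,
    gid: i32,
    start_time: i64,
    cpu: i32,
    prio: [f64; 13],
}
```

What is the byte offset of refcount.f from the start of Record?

Node: 0..8  a  (8B, 8-aligned); 8..12  b  (4B, 4-aligned); 12..14  h  (2B, 2-aligned); 14..16  -- padding (2B); 16..24  f  (8B, 8-aligned); 24..28  d  (4B, 4-aligned); 28..32  -- tail padding (4B); sizeof = 32, alignof = 8
0..11  pid  (11B, 1-aligned)
11..16  -- padding (5B)
16..48  refcount  (32B, 8-aligned)
within Node: f at 16
16 + 16 = 32

32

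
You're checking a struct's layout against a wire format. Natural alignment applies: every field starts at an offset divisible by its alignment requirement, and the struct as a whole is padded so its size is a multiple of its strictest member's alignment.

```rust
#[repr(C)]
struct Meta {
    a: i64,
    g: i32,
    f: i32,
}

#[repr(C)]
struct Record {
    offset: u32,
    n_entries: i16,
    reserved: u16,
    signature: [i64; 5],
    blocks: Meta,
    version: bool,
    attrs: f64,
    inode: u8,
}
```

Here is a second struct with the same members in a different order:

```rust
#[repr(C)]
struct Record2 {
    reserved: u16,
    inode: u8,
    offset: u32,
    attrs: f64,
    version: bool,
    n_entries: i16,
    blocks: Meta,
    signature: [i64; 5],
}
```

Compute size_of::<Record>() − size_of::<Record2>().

8

Meta: a at 0 (size 8, align 8) → ends 8; g at 8 (size 4, align 4) → ends 12; f at 12 (size 4, align 4) → ends 16; total 16 bytes, alignment 8
offset at 0 (size 4, align 4) → ends 4
n_entries at 4 (size 2, align 2) → ends 6
reserved at 6 (size 2, align 2) → ends 8
signature at 8 (size 40, align 8) → ends 48
blocks at 48 (size 16, align 8) → ends 64
version at 64 (size 1, align 1) → ends 65
pad 7 to align 8 for attrs
attrs at 72 (size 8, align 8) → ends 80
inode at 80 (size 1, align 1) → ends 81
tail pad 7 to reach multiple of 8
total 88 bytes, alignment 8
— Record2 —
reserved at 0 (size 2, align 2) → ends 2
inode at 2 (size 1, align 1) → ends 3
pad 1 to align 4 for offset
offset at 4 (size 4, align 4) → ends 8
attrs at 8 (size 8, align 8) → ends 16
version at 16 (size 1, align 1) → ends 17
pad 1 to align 2 for n_entries
n_entries at 18 (size 2, align 2) → ends 20
pad 4 to align 8 for blocks
blocks at 24 (size 16, align 8) → ends 40
signature at 40 (size 40, align 8) → ends 80
total 80 bytes, alignment 8
88 − 80 = 8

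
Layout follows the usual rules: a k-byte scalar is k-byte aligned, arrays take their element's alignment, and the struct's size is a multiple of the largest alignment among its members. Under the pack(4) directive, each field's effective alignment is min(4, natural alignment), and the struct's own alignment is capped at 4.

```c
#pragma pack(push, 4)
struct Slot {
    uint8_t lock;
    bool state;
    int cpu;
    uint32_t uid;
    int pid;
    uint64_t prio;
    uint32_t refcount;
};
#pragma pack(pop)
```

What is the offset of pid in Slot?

12

lock at 0 (size 1, align 1) → ends 1
state at 1 (size 1, align 1) → ends 2
pad 2 to align 4 for cpu
cpu at 4 (size 4, align 4) → ends 8
uid at 8 (size 4, align 4) → ends 12
pid at 12 (size 4, align 4) → ends 16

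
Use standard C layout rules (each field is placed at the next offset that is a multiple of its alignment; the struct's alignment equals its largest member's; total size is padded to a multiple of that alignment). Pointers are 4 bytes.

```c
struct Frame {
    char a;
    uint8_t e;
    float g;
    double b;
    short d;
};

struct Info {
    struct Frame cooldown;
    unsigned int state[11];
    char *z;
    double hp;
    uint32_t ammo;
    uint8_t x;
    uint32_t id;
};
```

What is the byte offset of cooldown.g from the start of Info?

Frame: 0..1  a  (1B, 1-aligned); 1..2  e  (1B, 1-aligned); 2..4  -- padding (2B); 4..8  g  (4B, 4-aligned); 8..16  b  (8B, 8-aligned); 16..18  d  (2B, 2-aligned); 18..24  -- tail padding (6B); sizeof = 24, alignof = 8
0..24  cooldown  (24B, 8-aligned)
within Frame: g at 4
0 + 4 = 4

4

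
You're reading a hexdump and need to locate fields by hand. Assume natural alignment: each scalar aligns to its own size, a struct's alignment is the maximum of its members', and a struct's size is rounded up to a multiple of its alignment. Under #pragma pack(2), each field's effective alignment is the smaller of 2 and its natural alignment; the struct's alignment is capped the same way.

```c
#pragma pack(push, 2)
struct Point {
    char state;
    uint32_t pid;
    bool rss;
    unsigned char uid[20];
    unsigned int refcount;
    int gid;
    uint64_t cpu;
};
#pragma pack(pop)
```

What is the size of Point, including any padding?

@0: state [1B, align 1] → 1
+1 pad (align 2)
@2: pid [4B, align 2] → 6
@6: rss [1B, align 1] → 7
@7: uid [20B, align 1] → 27
+1 pad (align 2)
@28: refcount [4B, align 2] → 32
@32: gid [4B, align 2] → 36
@36: cpu [8B, align 2] → 44
size 44, align 2

44 bytes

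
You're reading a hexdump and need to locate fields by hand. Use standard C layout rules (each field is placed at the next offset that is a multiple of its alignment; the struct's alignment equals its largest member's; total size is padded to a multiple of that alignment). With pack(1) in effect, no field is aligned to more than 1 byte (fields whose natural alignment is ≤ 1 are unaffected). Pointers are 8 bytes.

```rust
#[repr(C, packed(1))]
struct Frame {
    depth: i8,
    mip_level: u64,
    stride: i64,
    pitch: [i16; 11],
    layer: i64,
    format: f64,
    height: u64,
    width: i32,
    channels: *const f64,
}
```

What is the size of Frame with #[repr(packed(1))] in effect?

0..1  depth  (1B, 1-aligned)
1..9  mip_level  (8B, 1-aligned)
9..17  stride  (8B, 1-aligned)
17..39  pitch  (22B, 1-aligned)
39..47  layer  (8B, 1-aligned)
47..55  format  (8B, 1-aligned)
55..63  height  (8B, 1-aligned)
63..67  width  (4B, 1-aligned)
67..75  channels  (8B, 1-aligned)
sizeof = 75, alignof = 1

75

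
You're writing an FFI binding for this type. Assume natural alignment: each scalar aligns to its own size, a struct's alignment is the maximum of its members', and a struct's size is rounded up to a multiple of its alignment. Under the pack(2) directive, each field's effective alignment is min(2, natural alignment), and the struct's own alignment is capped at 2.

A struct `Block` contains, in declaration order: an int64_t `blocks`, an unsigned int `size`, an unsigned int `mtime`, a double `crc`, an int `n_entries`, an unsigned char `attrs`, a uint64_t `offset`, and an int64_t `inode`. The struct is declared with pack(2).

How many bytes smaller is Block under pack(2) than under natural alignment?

2

natural layout:
  blocks at 0 (size 8, align 8) → ends 8
  size at 8 (size 4, align 4) → ends 12
  mtime at 12 (size 4, align 4) → ends 16
  crc at 16 (size 8, align 8) → ends 24
  n_entries at 24 (size 4, align 4) → ends 28
  attrs at 28 (size 1, align 1) → ends 29
  pad 3 to align 8 for offset
  offset at 32 (size 8, align 8) → ends 40
  inode at 40 (size 8, align 8) → ends 48
  total 48 bytes, alignment 8
packed(2) layout:
  blocks at 0 (size 8, align 2) → ends 8
  size at 8 (size 4, align 2) → ends 12
  mtime at 12 (size 4, align 2) → ends 16
  crc at 16 (size 8, align 2) → ends 24
  n_entries at 24 (size 4, align 2) → ends 28
  attrs at 28 (size 1, align 1) → ends 29
  pad 1 to align 2 for offset
  offset at 30 (size 8, align 2) → ends 38
  inode at 38 (size 8, align 2) → ends 46
  total 46 bytes, alignment 2
48 − 46 = 2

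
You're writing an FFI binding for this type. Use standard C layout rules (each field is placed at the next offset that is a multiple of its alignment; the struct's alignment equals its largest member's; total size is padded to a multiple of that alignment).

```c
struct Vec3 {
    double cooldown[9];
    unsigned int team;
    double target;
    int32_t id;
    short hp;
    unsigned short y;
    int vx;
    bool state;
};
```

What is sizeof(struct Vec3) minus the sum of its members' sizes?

0..72  cooldown  (72B, 8-aligned)
72..76  team  (4B, 4-aligned)
76..80  -- padding (4B)
80..88  target  (8B, 8-aligned)
88..92  id  (4B, 4-aligned)
92..94  hp  (2B, 2-aligned)
94..96  y  (2B, 2-aligned)
96..100  vx  (4B, 4-aligned)
100..101  state  (1B, 1-aligned)
101..104  -- tail padding (3B)
sizeof = 104, alignof = 8
data bytes 97, size 104 → padding 7

7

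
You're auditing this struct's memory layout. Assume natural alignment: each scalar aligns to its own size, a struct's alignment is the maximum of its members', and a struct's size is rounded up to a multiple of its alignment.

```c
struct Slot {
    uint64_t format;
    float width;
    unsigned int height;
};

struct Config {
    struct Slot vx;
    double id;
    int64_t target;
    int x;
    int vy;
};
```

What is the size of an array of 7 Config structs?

280

Slot: @0: format [8B, align 8] → 8; @8: width [4B, align 4] → 12; @12: height [4B, align 4] → 16; size 16, align 8
@0: vx [16B, align 8] → 16
@16: id [8B, align 8] → 24
@24: target [8B, align 8] → 32
@32: x [4B, align 4] → 36
@36: vy [4B, align 4] → 40
size 40, align 8
array of 7: 7 × 40 = 280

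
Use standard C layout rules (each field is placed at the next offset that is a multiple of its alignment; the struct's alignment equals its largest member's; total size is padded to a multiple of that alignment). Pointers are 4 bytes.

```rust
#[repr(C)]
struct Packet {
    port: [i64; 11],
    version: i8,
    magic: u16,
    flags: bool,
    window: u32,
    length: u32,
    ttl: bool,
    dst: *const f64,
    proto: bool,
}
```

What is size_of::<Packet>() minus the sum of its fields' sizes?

@0: port [88B, align 8] → 88
@88: version [1B, align 1] → 89
+1 pad (align 2)
@90: magic [2B, align 2] → 92
@92: flags [1B, align 1] → 93
+3 pad (align 4)
@96: window [4B, align 4] → 100
@100: length [4B, align 4] → 104
@104: ttl [1B, align 1] → 105
+3 pad (align 4)
@108: dst [4B, align 4] → 112
@112: proto [1B, align 1] → 113
+7 tail pad (align 8)
size 120, align 8
data bytes 106, size 120 → padding 14

14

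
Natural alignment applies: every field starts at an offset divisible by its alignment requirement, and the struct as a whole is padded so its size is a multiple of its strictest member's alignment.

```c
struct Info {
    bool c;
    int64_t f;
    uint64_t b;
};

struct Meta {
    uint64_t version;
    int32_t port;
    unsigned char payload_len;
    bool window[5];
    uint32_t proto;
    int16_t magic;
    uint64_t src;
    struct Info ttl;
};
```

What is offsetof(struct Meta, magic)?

24

Info: 0..1  c  (1B, 1-aligned); 1..8  -- padding (7B); 8..16  f  (8B, 8-aligned); 16..24  b  (8B, 8-aligned); sizeof = 24, alignof = 8
0..8  version  (8B, 8-aligned)
8..12  port  (4B, 4-aligned)
12..13  payload_len  (1B, 1-aligned)
13..18  window  (5B, 1-aligned)
18..20  -- padding (2B)
20..24  proto  (4B, 4-aligned)
24..26  magic  (2B, 2-aligned)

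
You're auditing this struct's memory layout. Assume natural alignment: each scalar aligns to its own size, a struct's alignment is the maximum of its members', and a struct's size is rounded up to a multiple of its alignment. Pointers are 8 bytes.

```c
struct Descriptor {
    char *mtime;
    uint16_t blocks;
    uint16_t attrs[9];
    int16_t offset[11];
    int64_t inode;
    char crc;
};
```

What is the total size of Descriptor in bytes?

mtime at 0 (size 8, align 8) → ends 8
blocks at 8 (size 2, align 2) → ends 10
attrs at 10 (size 18, align 2) → ends 28
offset at 28 (size 22, align 2) → ends 50
pad 6 to align 8 for inode
inode at 56 (size 8, align 8) → ends 64
crc at 64 (size 1, align 1) → ends 65
tail pad 7 to reach multiple of 8
total 72 bytes, alignment 8

72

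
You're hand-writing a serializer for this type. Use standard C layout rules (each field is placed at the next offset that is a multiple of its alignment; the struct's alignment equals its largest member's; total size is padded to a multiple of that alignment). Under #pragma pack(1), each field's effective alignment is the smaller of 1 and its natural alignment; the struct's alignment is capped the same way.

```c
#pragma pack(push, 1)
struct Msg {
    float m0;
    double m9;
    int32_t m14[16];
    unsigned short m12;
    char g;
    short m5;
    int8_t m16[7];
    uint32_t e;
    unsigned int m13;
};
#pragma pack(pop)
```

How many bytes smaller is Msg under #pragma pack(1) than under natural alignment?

natural layout:
  m0 at 0 (size 4, align 4) → ends 4
  pad 4 to align 8 for m9
  m9 at 8 (size 8, align 8) → ends 16
  m14 at 16 (size 64, align 4) → ends 80
  m12 at 80 (size 2, align 2) → ends 82
  g at 82 (size 1, align 1) → ends 83
  pad 1 to align 2 for m5
  m5 at 84 (size 2, align 2) → ends 86
  m16 at 86 (size 7, align 1) → ends 93
  pad 3 to align 4 for e
  e at 96 (size 4, align 4) → ends 100
  m13 at 100 (size 4, align 4) → ends 104
  total 104 bytes, alignment 8
packed(1) layout:
  m0 at 0 (size 4, align 1) → ends 4
  m9 at 4 (size 8, align 1) → ends 12
  m14 at 12 (size 64, align 1) → ends 76
  m12 at 76 (size 2, align 1) → ends 78
  g at 78 (size 1, align 1) → ends 79
  m5 at 79 (size 2, align 1) → ends 81
  m16 at 81 (size 7, align 1) → ends 88
  e at 88 (size 4, align 1) → ends 92
  m13 at 92 (size 4, align 1) → ends 96
  total 96 bytes, alignment 1
104 − 96 = 8

8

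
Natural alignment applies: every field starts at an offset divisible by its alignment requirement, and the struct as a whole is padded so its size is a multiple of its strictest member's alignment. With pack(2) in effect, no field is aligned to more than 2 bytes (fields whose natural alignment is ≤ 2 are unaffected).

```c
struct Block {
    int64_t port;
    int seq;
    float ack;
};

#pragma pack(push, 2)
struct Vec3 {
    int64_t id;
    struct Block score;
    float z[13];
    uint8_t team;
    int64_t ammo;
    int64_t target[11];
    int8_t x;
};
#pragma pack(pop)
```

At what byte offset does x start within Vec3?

174

Block: 0..8  port  (8B, 8-aligned); 8..12  seq  (4B, 4-aligned); 12..16  ack  (4B, 4-aligned); sizeof = 16, alignof = 8
0..8  id  (8B, 2-aligned)
8..24  score  (16B, 2-aligned)
24..76  z  (52B, 2-aligned)
76..77  team  (1B, 1-aligned)
77..78  -- padding (1B)
78..86  ammo  (8B, 2-aligned)
86..174  target  (88B, 2-aligned)
174..175  x  (1B, 1-aligned)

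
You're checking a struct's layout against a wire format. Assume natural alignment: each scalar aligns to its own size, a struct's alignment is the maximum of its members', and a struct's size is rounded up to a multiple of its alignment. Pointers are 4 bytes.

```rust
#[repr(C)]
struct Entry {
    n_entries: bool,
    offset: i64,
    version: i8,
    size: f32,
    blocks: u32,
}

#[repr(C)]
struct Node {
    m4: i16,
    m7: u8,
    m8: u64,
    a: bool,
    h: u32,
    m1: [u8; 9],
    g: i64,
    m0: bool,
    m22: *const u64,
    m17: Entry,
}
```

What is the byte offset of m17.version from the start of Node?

72

Entry: n_entries at 0 (size 1, align 1) → ends 1; pad 7 to align 8 for offset; offset at 8 (size 8, align 8) → ends 16; version at 16 (size 1, align 1) → ends 17; pad 3 to align 4 for size; size at 20 (size 4, align 4) → ends 24; blocks at 24 (size 4, align 4) → ends 28; tail pad 4 to reach multiple of 8; total 32 bytes, alignment 8
m4 at 0 (size 2, align 2) → ends 2
m7 at 2 (size 1, align 1) → ends 3
pad 5 to align 8 for m8
m8 at 8 (size 8, align 8) → ends 16
a at 16 (size 1, align 1) → ends 17
pad 3 to align 4 for h
h at 20 (size 4, align 4) → ends 24
m1 at 24 (size 9, align 1) → ends 33
pad 7 to align 8 for g
g at 40 (size 8, align 8) → ends 48
m0 at 48 (size 1, align 1) → ends 49
pad 3 to align 4 for m22
m22 at 52 (size 4, align 4) → ends 56
m17 at 56 (size 32, align 8) → ends 88
within Entry: version at 16
56 + 16 = 72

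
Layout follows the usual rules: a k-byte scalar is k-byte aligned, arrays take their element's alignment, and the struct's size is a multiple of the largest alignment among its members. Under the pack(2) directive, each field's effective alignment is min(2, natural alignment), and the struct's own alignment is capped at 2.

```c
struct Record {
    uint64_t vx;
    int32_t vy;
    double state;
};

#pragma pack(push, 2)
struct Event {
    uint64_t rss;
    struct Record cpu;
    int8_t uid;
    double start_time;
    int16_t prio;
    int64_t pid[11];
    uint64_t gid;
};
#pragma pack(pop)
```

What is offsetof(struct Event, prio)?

Record: vx at 0 (size 8, align 8) → ends 8; vy at 8 (size 4, align 4) → ends 12; pad 4 to align 8 for state; state at 16 (size 8, align 8) → ends 24; total 24 bytes, alignment 8
rss at 0 (size 8, align 2) → ends 8
cpu at 8 (size 24, align 2) → ends 32
uid at 32 (size 1, align 1) → ends 33
pad 1 to align 2 for start_time
start_time at 34 (size 8, align 2) → ends 42
prio at 42 (size 2, align 2) → ends 44

42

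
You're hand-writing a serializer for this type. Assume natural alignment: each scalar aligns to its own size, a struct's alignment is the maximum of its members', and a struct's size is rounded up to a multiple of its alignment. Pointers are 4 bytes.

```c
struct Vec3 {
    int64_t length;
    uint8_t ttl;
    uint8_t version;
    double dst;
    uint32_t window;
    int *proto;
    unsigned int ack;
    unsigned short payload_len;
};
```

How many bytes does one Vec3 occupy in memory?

40 bytes

length at 0 (size 8, align 8) → ends 8
ttl at 8 (size 1, align 1) → ends 9
version at 9 (size 1, align 1) → ends 10
pad 6 to align 8 for dst
dst at 16 (size 8, align 8) → ends 24
window at 24 (size 4, align 4) → ends 28
proto at 28 (size 4, align 4) → ends 32
ack at 32 (size 4, align 4) → ends 36
payload_len at 36 (size 2, align 2) → ends 38
tail pad 2 to reach multiple of 8
total 40 bytes, alignment 8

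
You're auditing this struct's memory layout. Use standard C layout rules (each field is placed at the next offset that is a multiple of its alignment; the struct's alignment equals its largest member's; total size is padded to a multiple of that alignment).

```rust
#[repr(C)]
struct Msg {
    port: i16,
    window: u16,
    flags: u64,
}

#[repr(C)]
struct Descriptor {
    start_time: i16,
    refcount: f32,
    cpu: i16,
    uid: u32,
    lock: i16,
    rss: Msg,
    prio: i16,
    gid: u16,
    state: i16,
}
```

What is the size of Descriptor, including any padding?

48 bytes

Msg: @0: port [2B, align 2] → 2; @2: window [2B, align 2] → 4; +4 pad (align 8); @8: flags [8B, align 8] → 16; size 16, align 8
@0: start_time [2B, align 2] → 2
+2 pad (align 4)
@4: refcount [4B, align 4] → 8
@8: cpu [2B, align 2] → 10
+2 pad (align 4)
@12: uid [4B, align 4] → 16
@16: lock [2B, align 2] → 18
+6 pad (align 8)
@24: rss [16B, align 8] → 40
@40: prio [2B, align 2] → 42
@42: gid [2B, align 2] → 44
@44: state [2B, align 2] → 46
+2 tail pad (align 8)
size 48, align 8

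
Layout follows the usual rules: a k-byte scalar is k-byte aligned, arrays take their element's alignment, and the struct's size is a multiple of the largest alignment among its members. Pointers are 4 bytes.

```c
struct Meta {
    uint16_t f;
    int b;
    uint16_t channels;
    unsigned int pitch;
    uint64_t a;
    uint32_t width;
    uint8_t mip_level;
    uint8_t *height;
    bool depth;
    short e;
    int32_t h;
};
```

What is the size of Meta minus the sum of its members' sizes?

0..2  f  (2B, 2-aligned)
2..4  -- padding (2B)
4..8  b  (4B, 4-aligned)
8..10  channels  (2B, 2-aligned)
10..12  -- padding (2B)
12..16  pitch  (4B, 4-aligned)
16..24  a  (8B, 8-aligned)
24..28  width  (4B, 4-aligned)
28..29  mip_level  (1B, 1-aligned)
29..32  -- padding (3B)
32..36  height  (4B, 4-aligned)
36..37  depth  (1B, 1-aligned)
37..38  -- padding (1B)
38..40  e  (2B, 2-aligned)
40..44  h  (4B, 4-aligned)
44..48  -- tail padding (4B)
sizeof = 48, alignof = 8
data bytes 36, size 48 → padding 12

12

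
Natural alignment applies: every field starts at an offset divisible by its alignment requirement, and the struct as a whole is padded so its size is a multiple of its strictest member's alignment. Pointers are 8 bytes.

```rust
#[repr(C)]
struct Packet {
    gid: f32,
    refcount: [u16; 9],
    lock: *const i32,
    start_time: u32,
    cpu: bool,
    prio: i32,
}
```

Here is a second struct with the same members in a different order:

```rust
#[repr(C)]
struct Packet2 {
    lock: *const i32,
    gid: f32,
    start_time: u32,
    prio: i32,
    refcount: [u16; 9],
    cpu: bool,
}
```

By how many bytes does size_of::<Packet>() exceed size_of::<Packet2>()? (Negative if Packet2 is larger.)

8

0..4  gid  (4B, 4-aligned)
4..22  refcount  (18B, 2-aligned)
22..24  -- padding (2B)
24..32  lock  (8B, 8-aligned)
32..36  start_time  (4B, 4-aligned)
36..37  cpu  (1B, 1-aligned)
37..40  -- padding (3B)
40..44  prio  (4B, 4-aligned)
44..48  -- tail padding (4B)
sizeof = 48, alignof = 8
— Packet2 —
0..8  lock  (8B, 8-aligned)
8..12  gid  (4B, 4-aligned)
12..16  start_time  (4B, 4-aligned)
16..20  prio  (4B, 4-aligned)
20..38  refcount  (18B, 2-aligned)
38..39  cpu  (1B, 1-aligned)
39..40  -- tail padding (1B)
sizeof = 40, alignof = 8
48 − 40 = 8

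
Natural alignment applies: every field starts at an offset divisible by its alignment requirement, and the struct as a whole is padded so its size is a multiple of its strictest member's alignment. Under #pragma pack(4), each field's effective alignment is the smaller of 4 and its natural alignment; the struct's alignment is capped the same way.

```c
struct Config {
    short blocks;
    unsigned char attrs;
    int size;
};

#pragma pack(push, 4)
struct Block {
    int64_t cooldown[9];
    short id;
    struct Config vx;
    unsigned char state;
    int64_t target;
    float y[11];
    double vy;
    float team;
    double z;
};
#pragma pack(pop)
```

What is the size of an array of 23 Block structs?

3680

Config: blocks at 0 (size 2, align 2) → ends 2; attrs at 2 (size 1, align 1) → ends 3; pad 1 to align 4 for size; size at 4 (size 4, align 4) → ends 8; total 8 bytes, alignment 4
cooldown at 0 (size 72, align 4) → ends 72
id at 72 (size 2, align 2) → ends 74
pad 2 to align 4 for vx
vx at 76 (size 8, align 4) → ends 84
state at 84 (size 1, align 1) → ends 85
pad 3 to align 4 for target
target at 88 (size 8, align 4) → ends 96
y at 96 (size 44, align 4) → ends 140
vy at 140 (size 8, align 4) → ends 148
team at 148 (size 4, align 4) → ends 152
z at 152 (size 8, align 4) → ends 160
total 160 bytes, alignment 4
array of 23: 23 × 160 = 3680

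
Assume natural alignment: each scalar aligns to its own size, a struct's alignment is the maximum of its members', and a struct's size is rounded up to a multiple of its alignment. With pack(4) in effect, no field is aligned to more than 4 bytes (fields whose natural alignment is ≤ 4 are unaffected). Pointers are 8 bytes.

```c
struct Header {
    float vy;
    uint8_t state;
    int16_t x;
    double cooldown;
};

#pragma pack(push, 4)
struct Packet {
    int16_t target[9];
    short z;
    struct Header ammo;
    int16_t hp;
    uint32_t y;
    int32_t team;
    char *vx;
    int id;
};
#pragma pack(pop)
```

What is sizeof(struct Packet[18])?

1080

Header: 0..4  vy  (4B, 4-aligned); 4..5  state  (1B, 1-aligned); 5..6  -- padding (1B); 6..8  x  (2B, 2-aligned); 8..16  cooldown  (8B, 8-aligned); sizeof = 16, alignof = 8
0..18  target  (18B, 2-aligned)
18..20  z  (2B, 2-aligned)
20..36  ammo  (16B, 4-aligned)
36..38  hp  (2B, 2-aligned)
38..40  -- padding (2B)
40..44  y  (4B, 4-aligned)
44..48  team  (4B, 4-aligned)
48..56  vx  (8B, 4-aligned)
56..60  id  (4B, 4-aligned)
sizeof = 60, alignof = 4
array of 18: 18 × 60 = 1080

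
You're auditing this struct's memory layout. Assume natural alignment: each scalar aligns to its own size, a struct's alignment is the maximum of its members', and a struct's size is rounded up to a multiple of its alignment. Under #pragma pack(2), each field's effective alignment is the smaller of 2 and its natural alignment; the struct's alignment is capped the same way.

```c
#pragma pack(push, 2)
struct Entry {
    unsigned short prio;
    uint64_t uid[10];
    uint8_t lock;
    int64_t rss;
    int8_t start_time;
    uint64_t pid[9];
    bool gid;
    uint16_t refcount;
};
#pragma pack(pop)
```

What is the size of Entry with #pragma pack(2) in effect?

170

prio at 0 (size 2, align 2) → ends 2
uid at 2 (size 80, align 2) → ends 82
lock at 82 (size 1, align 1) → ends 83
pad 1 to align 2 for rss
rss at 84 (size 8, align 2) → ends 92
start_time at 92 (size 1, align 1) → ends 93
pad 1 to align 2 for pid
pid at 94 (size 72, align 2) → ends 166
gid at 166 (size 1, align 1) → ends 167
pad 1 to align 2 for refcount
refcount at 168 (size 2, align 2) → ends 170
total 170 bytes, alignment 2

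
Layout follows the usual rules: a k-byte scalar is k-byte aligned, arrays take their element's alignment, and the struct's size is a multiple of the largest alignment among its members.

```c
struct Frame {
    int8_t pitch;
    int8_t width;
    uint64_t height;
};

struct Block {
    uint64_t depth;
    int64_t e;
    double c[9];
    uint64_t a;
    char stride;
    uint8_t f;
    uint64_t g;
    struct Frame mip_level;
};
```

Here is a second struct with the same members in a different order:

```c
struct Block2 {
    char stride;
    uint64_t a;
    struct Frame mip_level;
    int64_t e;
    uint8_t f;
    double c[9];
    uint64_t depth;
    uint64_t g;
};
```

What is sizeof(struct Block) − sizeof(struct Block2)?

Frame: @0: pitch [1B, align 1] → 1; @1: width [1B, align 1] → 2; +6 pad (align 8); @8: height [8B, align 8] → 16; size 16, align 8
@0: depth [8B, align 8] → 8
@8: e [8B, align 8] → 16
@16: c [72B, align 8] → 88
@88: a [8B, align 8] → 96
@96: stride [1B, align 1] → 97
@97: f [1B, align 1] → 98
+6 pad (align 8)
@104: g [8B, align 8] → 112
@112: mip_level [16B, align 8] → 128
size 128, align 8
— Block2 —
@0: stride [1B, align 1] → 1
+7 pad (align 8)
@8: a [8B, align 8] → 16
@16: mip_level [16B, align 8] → 32
@32: e [8B, align 8] → 40
@40: f [1B, align 1] → 41
+7 pad (align 8)
@48: c [72B, align 8] → 120
@120: depth [8B, align 8] → 128
@128: g [8B, align 8] → 136
size 136, align 8
128 − 136 = -8

-8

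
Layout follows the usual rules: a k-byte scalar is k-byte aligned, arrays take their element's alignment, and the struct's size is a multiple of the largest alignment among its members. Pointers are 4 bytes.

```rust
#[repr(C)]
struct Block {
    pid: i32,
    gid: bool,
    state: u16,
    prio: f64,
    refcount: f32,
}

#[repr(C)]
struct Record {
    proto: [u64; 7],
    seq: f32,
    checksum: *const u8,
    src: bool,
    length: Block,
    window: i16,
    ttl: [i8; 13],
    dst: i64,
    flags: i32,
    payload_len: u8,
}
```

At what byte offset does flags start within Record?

Block: 0..4  pid  (4B, 4-aligned); 4..5  gid  (1B, 1-aligned); 5..6  -- padding (1B); 6..8  state  (2B, 2-aligned); 8..16  prio  (8B, 8-aligned); 16..20  refcount  (4B, 4-aligned); 20..24  -- tail padding (4B); sizeof = 24, alignof = 8
0..56  proto  (56B, 8-aligned)
56..60  seq  (4B, 4-aligned)
60..64  checksum  (4B, 4-aligned)
64..65  src  (1B, 1-aligned)
65..72  -- padding (7B)
72..96  length  (24B, 8-aligned)
96..98  window  (2B, 2-aligned)
98..111  ttl  (13B, 1-aligned)
111..112  -- padding (1B)
112..120  dst  (8B, 8-aligned)
120..124  flags  (4B, 4-aligned)

120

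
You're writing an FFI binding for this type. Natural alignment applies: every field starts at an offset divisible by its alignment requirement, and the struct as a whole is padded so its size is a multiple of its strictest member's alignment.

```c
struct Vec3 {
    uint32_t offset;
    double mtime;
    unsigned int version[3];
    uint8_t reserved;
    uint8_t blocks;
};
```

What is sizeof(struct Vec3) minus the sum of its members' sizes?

@0: offset [4B, align 4] → 4
+4 pad (align 8)
@8: mtime [8B, align 8] → 16
@16: version [12B, align 4] → 28
@28: reserved [1B, align 1] → 29
@29: blocks [1B, align 1] → 30
+2 tail pad (align 8)
size 32, align 8
data bytes 26, size 32 → padding 6

6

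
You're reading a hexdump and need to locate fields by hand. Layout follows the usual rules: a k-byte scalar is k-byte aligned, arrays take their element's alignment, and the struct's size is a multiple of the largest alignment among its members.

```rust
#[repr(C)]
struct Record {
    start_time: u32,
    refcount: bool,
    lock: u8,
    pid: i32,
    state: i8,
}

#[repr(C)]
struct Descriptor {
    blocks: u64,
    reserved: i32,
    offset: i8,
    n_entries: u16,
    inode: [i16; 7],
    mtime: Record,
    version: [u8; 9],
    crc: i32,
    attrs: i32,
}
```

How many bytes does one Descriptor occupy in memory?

72 bytes

Record: 0..4  start_time  (4B, 4-aligned); 4..5  refcount  (1B, 1-aligned); 5..6  lock  (1B, 1-aligned); 6..8  -- padding (2B); 8..12  pid  (4B, 4-aligned); 12..13  state  (1B, 1-aligned); 13..16  -- tail padding (3B); sizeof = 16, alignof = 4
0..8  blocks  (8B, 8-aligned)
8..12  reserved  (4B, 4-aligned)
12..13  offset  (1B, 1-aligned)
13..14  -- padding (1B)
14..16  n_entries  (2B, 2-aligned)
16..30  inode  (14B, 2-aligned)
30..32  -- padding (2B)
32..48  mtime  (16B, 4-aligned)
48..57  version  (9B, 1-aligned)
57..60  -- padding (3B)
60..64  crc  (4B, 4-aligned)
64..68  attrs  (4B, 4-aligned)
68..72  -- tail padding (4B)
sizeof = 72, alignof = 8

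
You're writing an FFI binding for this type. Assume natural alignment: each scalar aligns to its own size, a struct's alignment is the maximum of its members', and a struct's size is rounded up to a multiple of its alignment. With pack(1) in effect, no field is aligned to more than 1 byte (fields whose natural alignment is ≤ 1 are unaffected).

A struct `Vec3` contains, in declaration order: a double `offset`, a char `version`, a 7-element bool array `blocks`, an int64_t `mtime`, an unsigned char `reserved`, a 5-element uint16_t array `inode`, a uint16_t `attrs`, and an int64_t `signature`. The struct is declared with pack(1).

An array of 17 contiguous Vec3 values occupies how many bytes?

@0: offset [8B, align 1] → 8
@8: version [1B, align 1] → 9
@9: blocks [7B, align 1] → 16
@16: mtime [8B, align 1] → 24
@24: reserved [1B, align 1] → 25
@25: inode [10B, align 1] → 35
@35: attrs [2B, align 1] → 37
@37: signature [8B, align 1] → 45
size 45, align 1
array of 17: 17 × 45 = 765

765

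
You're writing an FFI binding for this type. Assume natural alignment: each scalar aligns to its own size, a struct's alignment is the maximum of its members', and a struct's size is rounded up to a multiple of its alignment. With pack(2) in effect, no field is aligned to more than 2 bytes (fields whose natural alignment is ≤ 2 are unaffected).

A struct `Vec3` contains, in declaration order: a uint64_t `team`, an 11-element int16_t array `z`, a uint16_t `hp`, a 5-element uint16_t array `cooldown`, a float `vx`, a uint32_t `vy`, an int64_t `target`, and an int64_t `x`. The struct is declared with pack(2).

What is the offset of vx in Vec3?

42

0..8  team  (8B, 2-aligned)
8..30  z  (22B, 2-aligned)
30..32  hp  (2B, 2-aligned)
32..42  cooldown  (10B, 2-aligned)
42..46  vx  (4B, 2-aligned)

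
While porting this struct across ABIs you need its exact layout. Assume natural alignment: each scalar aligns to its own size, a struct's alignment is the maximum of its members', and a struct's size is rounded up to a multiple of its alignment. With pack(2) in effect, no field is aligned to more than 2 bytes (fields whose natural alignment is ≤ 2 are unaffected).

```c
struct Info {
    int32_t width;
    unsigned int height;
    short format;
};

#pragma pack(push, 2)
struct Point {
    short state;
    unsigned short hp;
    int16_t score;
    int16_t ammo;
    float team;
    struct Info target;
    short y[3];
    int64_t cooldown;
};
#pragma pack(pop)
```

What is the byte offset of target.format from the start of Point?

Info: width at 0 (size 4, align 4) → ends 4; height at 4 (size 4, align 4) → ends 8; format at 8 (size 2, align 2) → ends 10; tail pad 2 to reach multiple of 4; total 12 bytes, alignment 4
state at 0 (size 2, align 2) → ends 2
hp at 2 (size 2, align 2) → ends 4
score at 4 (size 2, align 2) → ends 6
ammo at 6 (size 2, align 2) → ends 8
team at 8 (size 4, align 2) → ends 12
target at 12 (size 12, align 2) → ends 24
within Info: format at 8
12 + 8 = 20

20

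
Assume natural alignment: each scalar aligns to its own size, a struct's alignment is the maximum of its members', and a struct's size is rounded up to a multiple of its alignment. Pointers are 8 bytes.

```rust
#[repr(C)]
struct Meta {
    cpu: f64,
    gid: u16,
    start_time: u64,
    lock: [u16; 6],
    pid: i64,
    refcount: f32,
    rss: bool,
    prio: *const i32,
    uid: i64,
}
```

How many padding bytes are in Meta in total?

13

@0: cpu [8B, align 8] → 8
@8: gid [2B, align 2] → 10
+6 pad (align 8)
@16: start_time [8B, align 8] → 24
@24: lock [12B, align 2] → 36
+4 pad (align 8)
@40: pid [8B, align 8] → 48
@48: refcount [4B, align 4] → 52
@52: rss [1B, align 1] → 53
+3 pad (align 8)
@56: prio [8B, align 8] → 64
@64: uid [8B, align 8] → 72
size 72, align 8
data bytes 59, size 72 → padding 13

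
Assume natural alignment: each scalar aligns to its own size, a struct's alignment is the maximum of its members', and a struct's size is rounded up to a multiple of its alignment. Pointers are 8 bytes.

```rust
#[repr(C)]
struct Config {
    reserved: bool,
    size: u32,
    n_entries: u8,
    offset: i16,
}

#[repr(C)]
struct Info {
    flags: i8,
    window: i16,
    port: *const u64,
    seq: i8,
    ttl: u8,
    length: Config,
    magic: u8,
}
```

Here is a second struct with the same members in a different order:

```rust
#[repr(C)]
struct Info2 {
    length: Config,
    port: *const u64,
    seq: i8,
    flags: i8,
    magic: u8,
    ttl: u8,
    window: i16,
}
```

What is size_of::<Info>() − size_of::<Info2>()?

8

Config: @0: reserved [1B, align 1] → 1; +3 pad (align 4); @4: size [4B, align 4] → 8; @8: n_entries [1B, align 1] → 9; +1 pad (align 2); @10: offset [2B, align 2] → 12; size 12, align 4
@0: flags [1B, align 1] → 1
+1 pad (align 2)
@2: window [2B, align 2] → 4
+4 pad (align 8)
@8: port [8B, align 8] → 16
@16: seq [1B, align 1] → 17
@17: ttl [1B, align 1] → 18
+2 pad (align 4)
@20: length [12B, align 4] → 32
@32: magic [1B, align 1] → 33
+7 tail pad (align 8)
size 40, align 8
— Info2 —
@0: length [12B, align 4] → 12
+4 pad (align 8)
@16: port [8B, align 8] → 24
@24: seq [1B, align 1] → 25
@25: flags [1B, align 1] → 26
@26: magic [1B, align 1] → 27
@27: ttl [1B, align 1] → 28
@28: window [2B, align 2] → 30
+2 tail pad (align 8)
size 32, align 8
40 − 32 = 8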